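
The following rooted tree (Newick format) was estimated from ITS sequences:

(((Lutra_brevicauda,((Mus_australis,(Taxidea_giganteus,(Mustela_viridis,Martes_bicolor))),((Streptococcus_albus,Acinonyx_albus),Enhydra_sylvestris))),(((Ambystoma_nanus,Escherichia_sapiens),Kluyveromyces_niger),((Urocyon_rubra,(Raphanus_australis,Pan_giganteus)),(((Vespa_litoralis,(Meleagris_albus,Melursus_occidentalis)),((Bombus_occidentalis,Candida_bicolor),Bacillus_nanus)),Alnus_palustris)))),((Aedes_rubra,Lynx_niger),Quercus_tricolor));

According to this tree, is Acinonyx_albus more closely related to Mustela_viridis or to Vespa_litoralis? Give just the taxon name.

Mustela_viridis

The MRCA of Acinonyx_albus and Mustela_viridis subtends ((Mus_australis,(Taxidea_giganteus,(Mustela_viridis,Martes_bicolor))),((Streptococcus_albus,Acinonyx_albus),Enhydra_sylvestris)) (7 taxa).
The MRCA of Acinonyx_albus and Vespa_litoralis subtends ((Lutra_brevicauda,((Mus_australis,(Taxidea_giganteus,(Mustela_viridis,Martes_bicolor))),((Streptococcus_albus,Acinonyx_albus),Enhydra_sylvestris))),(((Ambystoma_nanus,Escherichia_sapiens),Kluyveromyces_niger),((Urocyon_rubra,(Raphanus_australis,Pan_giganteus)),(((Vespa_litoralis,(Meleagris_albus,Melursus_occidentalis)),((Bombus_occidentalis,Candida_bicolor),Bacillus_nanus)),Alnus_palustris)))) (21 taxa).
The first is nested inside the second, so Acinonyx_albus shares a more recent common ancestor with Mustela_viridis.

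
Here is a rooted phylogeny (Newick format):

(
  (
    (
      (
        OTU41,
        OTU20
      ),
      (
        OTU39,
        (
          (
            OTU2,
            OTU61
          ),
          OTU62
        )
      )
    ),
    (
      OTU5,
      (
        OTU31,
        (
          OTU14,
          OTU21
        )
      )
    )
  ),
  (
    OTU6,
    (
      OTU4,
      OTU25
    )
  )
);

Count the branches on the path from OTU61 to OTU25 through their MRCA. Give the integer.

9

The MRCA of OTU61 and OTU25 is the root of the tree.
From OTU61 up to that node: 6 branches. From OTU25 up to the same node: 3 branches. Total: 6 + 3 = 9.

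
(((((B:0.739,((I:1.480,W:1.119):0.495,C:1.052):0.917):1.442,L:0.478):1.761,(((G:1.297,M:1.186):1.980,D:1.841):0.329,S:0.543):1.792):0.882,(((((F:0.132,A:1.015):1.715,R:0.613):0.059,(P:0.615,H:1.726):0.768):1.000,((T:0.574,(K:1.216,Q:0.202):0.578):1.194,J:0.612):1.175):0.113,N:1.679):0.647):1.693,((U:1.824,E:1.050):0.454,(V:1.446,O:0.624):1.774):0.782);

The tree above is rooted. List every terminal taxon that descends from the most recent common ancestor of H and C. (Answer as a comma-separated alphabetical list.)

Tracing H: it sits inside (P,H).
Tracing C: it sits inside ((I,W),C).
The smallest clade enclosing both is ((((B,((I,W),C)),L),(((G,M),D),S)),(((((F,A),R),(P,H)),((T,(K,Q)),J)),N)); the answer is its 19 terminal taxa in alphabetical order.

A, B, C, D, F, G, H, I, J, K, L, M, N, P, Q, R, S, T, W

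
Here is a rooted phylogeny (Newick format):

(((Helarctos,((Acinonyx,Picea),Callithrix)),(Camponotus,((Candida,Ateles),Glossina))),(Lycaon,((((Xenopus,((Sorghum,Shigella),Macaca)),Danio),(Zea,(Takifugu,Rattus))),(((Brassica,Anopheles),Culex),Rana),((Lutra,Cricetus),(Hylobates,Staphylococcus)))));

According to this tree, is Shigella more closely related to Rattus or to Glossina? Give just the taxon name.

Rattus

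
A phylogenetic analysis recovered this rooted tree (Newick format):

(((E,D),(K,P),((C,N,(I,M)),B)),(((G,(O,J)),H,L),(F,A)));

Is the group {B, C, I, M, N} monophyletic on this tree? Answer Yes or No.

Yes

The most recent common ancestor of these taxa subtends ((C,N,(I,M)),B).
That clade has exactly 5 tips — every listed taxon and nothing else — so the group is monophyletic.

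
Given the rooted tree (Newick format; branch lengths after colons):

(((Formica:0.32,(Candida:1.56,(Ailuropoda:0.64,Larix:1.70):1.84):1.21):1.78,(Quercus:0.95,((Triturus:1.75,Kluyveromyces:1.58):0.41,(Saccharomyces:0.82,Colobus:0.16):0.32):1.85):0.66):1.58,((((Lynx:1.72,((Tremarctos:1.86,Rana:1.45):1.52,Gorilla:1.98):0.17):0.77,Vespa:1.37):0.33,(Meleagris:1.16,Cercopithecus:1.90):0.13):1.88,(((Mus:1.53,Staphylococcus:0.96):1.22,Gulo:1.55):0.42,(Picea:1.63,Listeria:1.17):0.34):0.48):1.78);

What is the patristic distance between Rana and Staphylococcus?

The path runs Rana → … → MRCA → … → Staphylococcus; the MRCA is the node subtending ((((Lynx,((Tremarctos,Rana),Gorilla)),Vespa),(Meleagris,Cercopithecus)),(((Mus,Staphylococcus),Gulo),(Picea,Listeria))).
Branch lengths along that path: 1.45 + 1.52 + 0.17 + 0.77 + 0.33 + 1.88 + 0.48 + 0.42 + 1.22 + 0.96 = 9.20.

9.20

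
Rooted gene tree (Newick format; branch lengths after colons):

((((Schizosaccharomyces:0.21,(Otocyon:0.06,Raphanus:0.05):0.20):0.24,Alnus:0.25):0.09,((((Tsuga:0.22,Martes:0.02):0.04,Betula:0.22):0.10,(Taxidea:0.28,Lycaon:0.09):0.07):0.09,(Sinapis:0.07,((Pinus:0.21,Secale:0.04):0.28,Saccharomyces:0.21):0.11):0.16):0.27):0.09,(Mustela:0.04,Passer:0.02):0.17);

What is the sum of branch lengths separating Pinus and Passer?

1.31

The path runs Pinus → … → MRCA → … → Passer; the MRCA is the root of the tree.
Branch lengths along that path: 0.21 + 0.28 + 0.11 + 0.16 + 0.27 + 0.09 + 0.17 + 0.02 = 1.31.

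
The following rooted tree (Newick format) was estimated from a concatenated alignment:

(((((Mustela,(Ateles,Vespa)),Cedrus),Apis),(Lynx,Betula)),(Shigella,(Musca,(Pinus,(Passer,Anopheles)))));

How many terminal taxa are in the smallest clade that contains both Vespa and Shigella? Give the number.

12

The MRCA of Vespa and Shigella is the root, so the clade is the entire tree.
That clade contains 12 terminal taxa: Anopheles, Apis, Ateles, Betula, Cedrus, Lynx, Musca, Mustela, Passer, Pinus, Shigella, Vespa.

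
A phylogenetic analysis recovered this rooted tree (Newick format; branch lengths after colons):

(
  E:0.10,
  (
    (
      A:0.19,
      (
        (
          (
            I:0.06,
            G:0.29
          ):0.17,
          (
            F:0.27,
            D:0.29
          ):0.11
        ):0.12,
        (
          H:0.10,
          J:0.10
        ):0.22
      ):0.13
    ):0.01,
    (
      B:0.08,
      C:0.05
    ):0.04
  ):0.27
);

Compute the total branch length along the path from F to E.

1.01

The path runs F → … → MRCA → … → E; the MRCA is the root of the tree.
Branch lengths along that path: 0.27 + 0.11 + 0.12 + 0.13 + 0.01 + 0.27 + 0.10 = 1.01.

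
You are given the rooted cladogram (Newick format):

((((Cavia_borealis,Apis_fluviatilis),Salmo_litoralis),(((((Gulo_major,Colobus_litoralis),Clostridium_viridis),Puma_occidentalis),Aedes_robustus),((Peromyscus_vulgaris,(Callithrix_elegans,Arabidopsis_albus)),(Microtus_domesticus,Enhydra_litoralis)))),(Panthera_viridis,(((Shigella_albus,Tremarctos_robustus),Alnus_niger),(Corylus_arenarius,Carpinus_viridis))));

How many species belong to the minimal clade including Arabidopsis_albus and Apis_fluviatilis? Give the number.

The MRCA of Arabidopsis_albus and Apis_fluviatilis is the node subtending (((Cavia_borealis,Apis_fluviatilis),Salmo_litoralis),(((((Gulo_major,Colobus_litoralis),Clostridium_viridis),Puma_occidentalis),Aedes_robustus),((Peromyscus_vulgaris,(Callithrix_elegans,Arabidopsis_albus)),(Microtus_domesticus,Enhydra_litoralis)))).
That clade contains 13 terminal taxa: Aedes_robustus, Apis_fluviatilis, Arabidopsis_albus, Callithrix_elegans, Cavia_borealis, Clostridium_viridis, Colobus_litoralis, Enhydra_litoralis, Gulo_major, Microtus_domesticus, Peromyscus_vulgaris, Puma_occidentalis, Salmo_litoralis.

13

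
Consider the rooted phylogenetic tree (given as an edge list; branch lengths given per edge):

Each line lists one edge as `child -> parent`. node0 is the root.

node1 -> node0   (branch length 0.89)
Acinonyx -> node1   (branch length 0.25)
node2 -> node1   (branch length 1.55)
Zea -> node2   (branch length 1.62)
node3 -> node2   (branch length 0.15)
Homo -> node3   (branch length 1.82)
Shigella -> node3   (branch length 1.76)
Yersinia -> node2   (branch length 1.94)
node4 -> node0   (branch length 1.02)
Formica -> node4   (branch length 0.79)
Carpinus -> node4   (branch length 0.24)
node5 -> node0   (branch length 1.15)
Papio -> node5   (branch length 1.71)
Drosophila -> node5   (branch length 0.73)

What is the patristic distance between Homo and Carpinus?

5.67

The path runs Homo → … → MRCA → … → Carpinus; the MRCA is the root of the tree.
Branch lengths along that path: 1.82 + 0.15 + 1.55 + 0.89 + 1.02 + 0.24 = 5.67.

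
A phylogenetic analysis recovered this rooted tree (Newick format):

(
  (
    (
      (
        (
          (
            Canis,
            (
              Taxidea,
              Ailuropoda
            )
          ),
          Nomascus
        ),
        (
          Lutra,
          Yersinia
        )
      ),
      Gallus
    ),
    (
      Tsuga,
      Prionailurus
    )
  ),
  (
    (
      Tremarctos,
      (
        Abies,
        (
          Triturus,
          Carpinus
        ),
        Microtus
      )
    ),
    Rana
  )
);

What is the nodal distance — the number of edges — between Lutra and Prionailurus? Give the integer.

The MRCA of Lutra and Prionailurus is the node subtending (((((Canis,(Taxidea,Ailuropoda)),Nomascus),(Lutra,Yersinia)),Gallus),(Tsuga,Prionailurus)).
From Lutra up to that node: 4 branches. From Prionailurus up to the same node: 2 branches. Total: 4 + 2 = 6.

6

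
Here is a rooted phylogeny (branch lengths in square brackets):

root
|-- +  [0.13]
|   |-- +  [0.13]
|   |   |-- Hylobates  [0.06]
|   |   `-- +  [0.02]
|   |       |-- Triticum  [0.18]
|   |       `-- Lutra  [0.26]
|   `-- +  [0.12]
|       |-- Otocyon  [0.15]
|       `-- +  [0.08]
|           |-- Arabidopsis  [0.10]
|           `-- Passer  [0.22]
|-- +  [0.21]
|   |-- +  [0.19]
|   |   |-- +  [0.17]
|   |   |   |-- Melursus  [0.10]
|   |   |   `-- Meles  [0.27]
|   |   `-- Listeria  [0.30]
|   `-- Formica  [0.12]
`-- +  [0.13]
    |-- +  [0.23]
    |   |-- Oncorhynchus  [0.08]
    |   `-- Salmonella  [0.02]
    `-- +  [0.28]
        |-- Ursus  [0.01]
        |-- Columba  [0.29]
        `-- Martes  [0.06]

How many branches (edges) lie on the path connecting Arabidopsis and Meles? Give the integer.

8

The MRCA of Arabidopsis and Meles is the root of the tree.
From Arabidopsis up to that node: 4 branches. From Meles up to the same node: 4 branches. Total: 4 + 4 = 8.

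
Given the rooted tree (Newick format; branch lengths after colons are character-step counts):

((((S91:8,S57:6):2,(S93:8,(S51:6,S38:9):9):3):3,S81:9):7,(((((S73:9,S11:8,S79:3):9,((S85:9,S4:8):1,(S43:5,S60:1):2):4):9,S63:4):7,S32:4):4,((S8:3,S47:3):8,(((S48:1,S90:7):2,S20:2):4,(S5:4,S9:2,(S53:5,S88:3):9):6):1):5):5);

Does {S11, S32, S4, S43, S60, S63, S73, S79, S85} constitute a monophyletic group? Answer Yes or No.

Yes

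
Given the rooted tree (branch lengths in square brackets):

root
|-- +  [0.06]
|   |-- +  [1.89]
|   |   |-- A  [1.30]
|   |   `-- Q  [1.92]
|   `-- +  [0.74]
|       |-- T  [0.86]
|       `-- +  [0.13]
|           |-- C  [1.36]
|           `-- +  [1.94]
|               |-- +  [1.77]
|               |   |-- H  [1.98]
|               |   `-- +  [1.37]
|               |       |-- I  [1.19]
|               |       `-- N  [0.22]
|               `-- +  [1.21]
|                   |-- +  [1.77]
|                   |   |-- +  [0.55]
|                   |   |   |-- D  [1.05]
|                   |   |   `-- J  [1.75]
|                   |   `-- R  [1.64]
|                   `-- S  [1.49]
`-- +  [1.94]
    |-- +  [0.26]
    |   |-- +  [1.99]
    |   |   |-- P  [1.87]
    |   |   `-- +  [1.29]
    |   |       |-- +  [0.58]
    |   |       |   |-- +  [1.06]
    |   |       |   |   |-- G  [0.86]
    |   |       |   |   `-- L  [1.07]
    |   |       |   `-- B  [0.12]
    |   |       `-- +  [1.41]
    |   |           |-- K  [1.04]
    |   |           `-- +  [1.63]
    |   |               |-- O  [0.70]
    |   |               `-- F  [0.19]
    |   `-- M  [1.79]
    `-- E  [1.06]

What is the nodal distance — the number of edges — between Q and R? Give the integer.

The MRCA of Q and R is the node subtending ((A,Q),(T,(C,((H,(I,N)),(((D,J),R),S))))).
From Q up to that node: 2 branches. From R up to the same node: 6 branches. Total: 2 + 6 = 8.

8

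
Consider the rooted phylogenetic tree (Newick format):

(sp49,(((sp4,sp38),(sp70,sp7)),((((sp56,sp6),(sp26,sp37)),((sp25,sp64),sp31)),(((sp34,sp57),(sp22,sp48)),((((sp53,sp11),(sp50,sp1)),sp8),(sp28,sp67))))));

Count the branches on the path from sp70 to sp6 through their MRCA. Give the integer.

8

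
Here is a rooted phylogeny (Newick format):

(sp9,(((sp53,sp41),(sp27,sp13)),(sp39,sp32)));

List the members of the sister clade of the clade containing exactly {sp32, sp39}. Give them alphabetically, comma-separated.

The clade containing exactly {sp32, sp39} attaches to the tree at the node subtending (((sp53,sp41),(sp27,sp13)),(sp39,sp32)).
The other lineage descending from that same node — the sister group — is ((sp53,sp41),(sp27,sp13)); its 4 tips in alphabetical order are the answer.

sp13, sp27, sp41, sp53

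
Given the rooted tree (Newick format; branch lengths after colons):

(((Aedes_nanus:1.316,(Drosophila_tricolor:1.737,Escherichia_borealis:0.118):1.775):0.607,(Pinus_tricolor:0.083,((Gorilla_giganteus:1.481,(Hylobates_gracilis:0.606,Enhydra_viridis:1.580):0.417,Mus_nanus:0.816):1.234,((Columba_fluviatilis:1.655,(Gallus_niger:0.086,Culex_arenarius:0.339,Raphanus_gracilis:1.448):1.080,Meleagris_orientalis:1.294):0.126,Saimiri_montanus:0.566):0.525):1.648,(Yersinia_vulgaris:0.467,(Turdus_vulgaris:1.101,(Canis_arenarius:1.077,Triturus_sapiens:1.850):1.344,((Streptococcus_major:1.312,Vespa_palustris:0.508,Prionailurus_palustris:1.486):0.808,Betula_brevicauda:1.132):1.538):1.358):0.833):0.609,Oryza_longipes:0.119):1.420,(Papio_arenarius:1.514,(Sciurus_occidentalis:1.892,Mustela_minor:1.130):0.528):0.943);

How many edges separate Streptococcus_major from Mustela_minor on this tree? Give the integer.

10

The MRCA of Streptococcus_major and Mustela_minor is the root of the tree.
From Streptococcus_major up to that node: 7 branches. From Mustela_minor up to the same node: 3 branches. Total: 7 + 3 = 10.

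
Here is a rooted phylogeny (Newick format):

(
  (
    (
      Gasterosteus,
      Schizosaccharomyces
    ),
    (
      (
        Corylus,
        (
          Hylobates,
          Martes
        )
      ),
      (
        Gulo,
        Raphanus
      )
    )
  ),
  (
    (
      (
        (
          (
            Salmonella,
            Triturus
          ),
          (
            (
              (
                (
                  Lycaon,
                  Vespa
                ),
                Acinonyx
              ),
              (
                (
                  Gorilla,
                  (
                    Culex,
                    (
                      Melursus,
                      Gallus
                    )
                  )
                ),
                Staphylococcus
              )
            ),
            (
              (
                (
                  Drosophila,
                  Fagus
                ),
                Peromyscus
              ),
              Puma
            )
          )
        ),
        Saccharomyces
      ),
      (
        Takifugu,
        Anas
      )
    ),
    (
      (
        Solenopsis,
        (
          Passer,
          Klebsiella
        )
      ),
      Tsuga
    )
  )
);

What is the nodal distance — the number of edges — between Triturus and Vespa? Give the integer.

7

The MRCA of Triturus and Vespa is the node subtending ((Salmonella,Triturus),((((Lycaon,Vespa),Acinonyx),((Gorilla,(Culex,(Melursus,Gallus))),Staphylococcus)),(((Drosophila,Fagus),Peromyscus),Puma))).
From Triturus up to that node: 2 branches. From Vespa up to the same node: 5 branches. Total: 2 + 5 = 7.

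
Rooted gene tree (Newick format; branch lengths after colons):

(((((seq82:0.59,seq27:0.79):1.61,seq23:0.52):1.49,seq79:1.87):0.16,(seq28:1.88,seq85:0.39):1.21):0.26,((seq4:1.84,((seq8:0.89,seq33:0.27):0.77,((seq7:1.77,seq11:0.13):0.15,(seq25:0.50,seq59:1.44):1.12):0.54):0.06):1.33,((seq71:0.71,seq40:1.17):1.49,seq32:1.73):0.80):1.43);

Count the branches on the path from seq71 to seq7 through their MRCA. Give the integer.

The MRCA of seq71 and seq7 is the node subtending ((seq4,((seq8,seq33),((seq7,seq11),(seq25,seq59)))),((seq71,seq40),seq32)).
From seq71 up to that node: 3 branches. From seq7 up to the same node: 5 branches. Total: 3 + 5 = 8.

8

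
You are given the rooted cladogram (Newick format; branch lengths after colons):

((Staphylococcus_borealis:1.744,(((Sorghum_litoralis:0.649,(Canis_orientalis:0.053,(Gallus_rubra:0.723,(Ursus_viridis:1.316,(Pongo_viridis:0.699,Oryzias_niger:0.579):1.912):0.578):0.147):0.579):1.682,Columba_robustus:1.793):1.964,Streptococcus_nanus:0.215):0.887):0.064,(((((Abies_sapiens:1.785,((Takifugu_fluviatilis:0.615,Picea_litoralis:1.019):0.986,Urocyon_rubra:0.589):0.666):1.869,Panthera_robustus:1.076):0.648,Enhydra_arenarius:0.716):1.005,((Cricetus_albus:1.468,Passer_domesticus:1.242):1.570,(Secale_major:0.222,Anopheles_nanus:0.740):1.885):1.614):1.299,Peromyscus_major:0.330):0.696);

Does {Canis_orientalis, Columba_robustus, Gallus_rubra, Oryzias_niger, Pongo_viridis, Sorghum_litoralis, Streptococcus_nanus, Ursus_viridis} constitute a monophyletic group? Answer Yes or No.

Yes

The most recent common ancestor of these taxa subtends (((Sorghum_litoralis,(Canis_orientalis,(Gallus_rubra,(Ursus_viridis,(Pongo_viridis,Oryzias_niger))))),Columba_robustus),Streptococcus_nanus).
That clade has exactly 8 tips — every listed taxon and nothing else — so the group is monophyletic.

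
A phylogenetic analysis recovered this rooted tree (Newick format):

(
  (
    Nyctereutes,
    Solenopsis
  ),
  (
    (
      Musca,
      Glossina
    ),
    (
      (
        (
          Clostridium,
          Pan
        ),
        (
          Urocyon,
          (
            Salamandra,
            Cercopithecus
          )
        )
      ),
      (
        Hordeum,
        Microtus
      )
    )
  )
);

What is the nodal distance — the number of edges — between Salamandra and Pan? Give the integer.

The MRCA of Salamandra and Pan is the node subtending ((Clostridium,Pan),(Urocyon,(Salamandra,Cercopithecus))).
From Salamandra up to that node: 3 branches. From Pan up to the same node: 2 branches. Total: 3 + 2 = 5.

5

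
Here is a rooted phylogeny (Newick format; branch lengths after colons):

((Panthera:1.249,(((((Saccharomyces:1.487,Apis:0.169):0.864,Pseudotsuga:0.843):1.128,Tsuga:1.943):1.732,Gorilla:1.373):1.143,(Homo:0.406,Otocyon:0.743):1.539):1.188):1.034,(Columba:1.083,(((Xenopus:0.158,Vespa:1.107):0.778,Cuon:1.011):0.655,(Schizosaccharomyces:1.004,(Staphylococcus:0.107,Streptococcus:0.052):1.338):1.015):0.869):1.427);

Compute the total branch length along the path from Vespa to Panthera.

7.119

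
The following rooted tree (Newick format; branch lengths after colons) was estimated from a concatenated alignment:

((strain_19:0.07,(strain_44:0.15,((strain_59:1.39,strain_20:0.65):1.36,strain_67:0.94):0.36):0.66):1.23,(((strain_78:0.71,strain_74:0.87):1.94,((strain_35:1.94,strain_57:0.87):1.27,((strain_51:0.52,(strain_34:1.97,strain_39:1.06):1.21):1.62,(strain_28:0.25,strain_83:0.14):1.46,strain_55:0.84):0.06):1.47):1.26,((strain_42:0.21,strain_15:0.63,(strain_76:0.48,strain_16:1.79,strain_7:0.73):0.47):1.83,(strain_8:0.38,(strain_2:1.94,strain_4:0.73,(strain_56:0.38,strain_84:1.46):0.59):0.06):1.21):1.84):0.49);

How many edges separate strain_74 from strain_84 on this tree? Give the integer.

The MRCA of strain_74 and strain_84 is the node subtending (((strain_78,strain_74),((strain_35,strain_57),((strain_51,(strain_34,strain_39)),(strain_28,strain_83),strain_55))),((strain_42,strain_15,(strain_76,strain_16,strain_7)),(strain_8,(strain_2,strain_4,(strain_56,strain_84))))).
From strain_74 up to that node: 3 branches. From strain_84 up to the same node: 5 branches. Total: 3 + 5 = 8.

8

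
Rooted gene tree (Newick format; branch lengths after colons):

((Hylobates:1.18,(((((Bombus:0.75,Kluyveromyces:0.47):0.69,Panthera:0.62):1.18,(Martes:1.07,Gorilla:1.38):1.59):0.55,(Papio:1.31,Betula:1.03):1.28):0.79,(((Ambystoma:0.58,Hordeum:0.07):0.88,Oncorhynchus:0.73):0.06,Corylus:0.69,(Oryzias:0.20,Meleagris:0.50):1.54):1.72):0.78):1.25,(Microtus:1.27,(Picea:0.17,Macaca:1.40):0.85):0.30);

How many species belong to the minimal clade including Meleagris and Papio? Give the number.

13

The MRCA of Meleagris and Papio is the node subtending (((((Bombus,Kluyveromyces),Panthera),(Martes,Gorilla)),(Papio,Betula)),(((Ambystoma,Hordeum),Oncorhynchus),Corylus,(Oryzias,Meleagris))).
That clade contains 13 terminal taxa: Ambystoma, Betula, Bombus, Corylus, Gorilla, Hordeum, Kluyveromyces, Martes, Meleagris, Oncorhynchus, Oryzias, Panthera, Papio.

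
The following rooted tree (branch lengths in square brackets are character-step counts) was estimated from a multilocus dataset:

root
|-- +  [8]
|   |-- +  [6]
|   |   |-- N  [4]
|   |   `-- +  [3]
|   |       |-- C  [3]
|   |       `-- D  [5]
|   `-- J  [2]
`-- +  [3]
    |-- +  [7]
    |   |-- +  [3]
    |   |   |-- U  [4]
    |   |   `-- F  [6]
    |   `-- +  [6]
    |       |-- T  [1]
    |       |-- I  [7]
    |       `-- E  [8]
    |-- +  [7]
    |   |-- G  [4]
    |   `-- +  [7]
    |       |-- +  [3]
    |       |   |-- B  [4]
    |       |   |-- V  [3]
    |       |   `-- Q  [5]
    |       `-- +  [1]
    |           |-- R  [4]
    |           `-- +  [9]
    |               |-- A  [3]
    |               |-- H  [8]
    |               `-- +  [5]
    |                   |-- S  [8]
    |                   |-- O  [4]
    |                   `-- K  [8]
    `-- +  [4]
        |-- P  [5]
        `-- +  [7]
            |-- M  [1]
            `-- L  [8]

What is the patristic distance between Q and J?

The path runs Q → … → MRCA → … → J; the MRCA is the root of the tree.
Branch lengths along that path: 5 + 3 + 7 + 7 + 3 + 8 + 2 = 35.

35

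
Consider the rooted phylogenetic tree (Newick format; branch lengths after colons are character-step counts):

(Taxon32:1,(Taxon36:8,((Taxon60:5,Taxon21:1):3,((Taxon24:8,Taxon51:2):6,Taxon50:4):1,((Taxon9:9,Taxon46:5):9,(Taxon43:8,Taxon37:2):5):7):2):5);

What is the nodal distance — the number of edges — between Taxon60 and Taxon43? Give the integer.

5

The MRCA of Taxon60 and Taxon43 is the node subtending ((Taxon60,Taxon21),((Taxon24,Taxon51),Taxon50),((Taxon9,Taxon46),(Taxon43,Taxon37))).
From Taxon60 up to that node: 2 branches. From Taxon43 up to the same node: 3 branches. Total: 2 + 3 = 5.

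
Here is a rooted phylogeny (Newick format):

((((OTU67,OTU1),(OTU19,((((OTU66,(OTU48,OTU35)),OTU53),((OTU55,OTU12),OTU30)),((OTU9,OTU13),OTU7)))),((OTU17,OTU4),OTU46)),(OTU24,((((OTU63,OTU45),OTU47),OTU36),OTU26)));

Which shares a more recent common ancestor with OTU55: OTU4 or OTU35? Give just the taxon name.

The MRCA of OTU55 and OTU35 subtends (((OTU66,(OTU48,OTU35)),OTU53),((OTU55,OTU12),OTU30)) (7 taxa).
The MRCA of OTU55 and OTU4 subtends (((OTU67,OTU1),(OTU19,((((OTU66,(OTU48,OTU35)),OTU53),((OTU55,OTU12),OTU30)),((OTU9,OTU13),OTU7)))),((OTU17,OTU4),OTU46)) (16 taxa).
The first is nested inside the second, so OTU55 shares a more recent common ancestor with OTU35.

OTU35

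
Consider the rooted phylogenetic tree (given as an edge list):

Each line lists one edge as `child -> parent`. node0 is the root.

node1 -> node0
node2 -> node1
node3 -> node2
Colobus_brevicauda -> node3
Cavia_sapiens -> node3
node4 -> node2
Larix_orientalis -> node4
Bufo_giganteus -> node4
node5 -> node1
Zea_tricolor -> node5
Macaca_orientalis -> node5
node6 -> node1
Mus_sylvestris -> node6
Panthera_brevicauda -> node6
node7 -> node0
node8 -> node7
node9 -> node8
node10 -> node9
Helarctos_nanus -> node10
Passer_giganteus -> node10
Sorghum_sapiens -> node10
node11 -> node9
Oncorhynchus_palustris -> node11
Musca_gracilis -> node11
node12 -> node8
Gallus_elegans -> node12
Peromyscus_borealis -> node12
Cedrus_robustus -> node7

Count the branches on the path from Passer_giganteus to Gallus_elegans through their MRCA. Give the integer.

The MRCA of Passer_giganteus and Gallus_elegans is the node subtending (((Helarctos_nanus,Passer_giganteus,Sorghum_sapiens),(Oncorhynchus_palustris,Musca_gracilis)),(Gallus_elegans,Peromyscus_borealis)).
From Passer_giganteus up to that node: 3 branches. From Gallus_elegans up to the same node: 2 branches. Total: 3 + 2 = 5.

5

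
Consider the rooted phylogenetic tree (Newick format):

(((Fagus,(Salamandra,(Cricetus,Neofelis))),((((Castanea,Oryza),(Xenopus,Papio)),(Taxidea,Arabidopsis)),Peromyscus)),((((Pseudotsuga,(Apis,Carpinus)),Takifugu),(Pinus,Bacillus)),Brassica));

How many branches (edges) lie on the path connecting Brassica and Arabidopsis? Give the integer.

7

The MRCA of Brassica and Arabidopsis is the root of the tree.
From Brassica up to that node: 2 branches. From Arabidopsis up to the same node: 5 branches. Total: 2 + 5 = 7.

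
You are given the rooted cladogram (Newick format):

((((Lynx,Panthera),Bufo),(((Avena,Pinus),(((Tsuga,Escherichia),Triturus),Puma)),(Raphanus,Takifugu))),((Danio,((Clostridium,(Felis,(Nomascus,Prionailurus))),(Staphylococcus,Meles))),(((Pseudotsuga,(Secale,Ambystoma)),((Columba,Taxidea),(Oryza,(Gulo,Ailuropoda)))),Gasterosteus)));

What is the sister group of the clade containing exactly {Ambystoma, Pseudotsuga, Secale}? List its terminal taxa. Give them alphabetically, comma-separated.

Ailuropoda, Columba, Gulo, Oryza, Taxidea

The clade containing exactly {Ambystoma, Pseudotsuga, Secale} attaches to the tree at the node subtending ((Pseudotsuga,(Secale,Ambystoma)),((Columba,Taxidea),(Oryza,(Gulo,Ailuropoda)))).
The other lineage descending from that same node — the sister group — is ((Columba,Taxidea),(Oryza,(Gulo,Ailuropoda))); its 5 tips in alphabetical order are the answer.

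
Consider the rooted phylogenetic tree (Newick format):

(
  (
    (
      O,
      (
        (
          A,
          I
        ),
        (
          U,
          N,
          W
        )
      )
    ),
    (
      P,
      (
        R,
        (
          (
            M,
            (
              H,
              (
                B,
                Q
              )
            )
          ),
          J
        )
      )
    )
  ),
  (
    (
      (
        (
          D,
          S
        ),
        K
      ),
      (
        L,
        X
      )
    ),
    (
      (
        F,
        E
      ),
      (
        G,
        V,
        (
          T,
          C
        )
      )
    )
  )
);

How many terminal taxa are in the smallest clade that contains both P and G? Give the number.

24

The MRCA of P and G is the root, so the clade is the entire tree.
That clade contains 24 terminal taxa: A, B, C, D, E, F, G, H, I, J, K, L, M, N, O, P, Q, R, S, T, U, V, W, X.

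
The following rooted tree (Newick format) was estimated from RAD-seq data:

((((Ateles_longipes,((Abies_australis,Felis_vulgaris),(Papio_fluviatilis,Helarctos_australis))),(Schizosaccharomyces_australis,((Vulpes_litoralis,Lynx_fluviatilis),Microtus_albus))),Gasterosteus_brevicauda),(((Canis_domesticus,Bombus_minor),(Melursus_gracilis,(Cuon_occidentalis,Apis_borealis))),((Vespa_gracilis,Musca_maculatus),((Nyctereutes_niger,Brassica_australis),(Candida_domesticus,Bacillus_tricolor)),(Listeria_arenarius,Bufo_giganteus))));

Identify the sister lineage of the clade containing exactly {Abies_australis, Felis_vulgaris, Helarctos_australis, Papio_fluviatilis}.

Ateles_longipes

The clade containing exactly {Abies_australis, Felis_vulgaris, Helarctos_australis, Papio_fluviatilis} attaches to the tree at the node subtending (Ateles_longipes,((Abies_australis,Felis_vulgaris),(Papio_fluviatilis,Helarctos_australis))).
The other lineage descending from that same node — the sister group — is the single tip Ateles_longipes.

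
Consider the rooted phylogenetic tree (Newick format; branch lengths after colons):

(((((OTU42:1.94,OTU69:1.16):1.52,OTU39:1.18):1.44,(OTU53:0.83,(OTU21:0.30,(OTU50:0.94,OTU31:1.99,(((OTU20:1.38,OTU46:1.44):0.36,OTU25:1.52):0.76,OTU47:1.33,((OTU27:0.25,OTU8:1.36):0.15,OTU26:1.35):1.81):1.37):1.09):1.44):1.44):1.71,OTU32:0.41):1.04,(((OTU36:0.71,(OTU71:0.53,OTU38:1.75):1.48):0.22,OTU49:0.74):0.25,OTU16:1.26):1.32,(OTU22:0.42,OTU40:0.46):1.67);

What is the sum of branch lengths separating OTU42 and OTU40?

The path runs OTU42 → … → MRCA → … → OTU40; the MRCA is the root of the tree.
Branch lengths along that path: 1.94 + 1.52 + 1.44 + 1.71 + 1.04 + 1.67 + 0.46 = 9.78.

9.78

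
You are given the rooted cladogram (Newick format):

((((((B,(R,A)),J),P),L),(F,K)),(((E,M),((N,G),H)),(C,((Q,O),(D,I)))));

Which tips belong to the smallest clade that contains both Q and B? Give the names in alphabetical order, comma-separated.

A, B, C, D, E, F, G, H, I, J, K, L, M, N, O, P, Q, R

Tracing Q: it sits inside (Q,O).
Tracing B: it sits inside (B,(R,A)).
The smallest clade enclosing both is the whole tree (their MRCA is the root), so the answer is all 18 tips in alphabetical order.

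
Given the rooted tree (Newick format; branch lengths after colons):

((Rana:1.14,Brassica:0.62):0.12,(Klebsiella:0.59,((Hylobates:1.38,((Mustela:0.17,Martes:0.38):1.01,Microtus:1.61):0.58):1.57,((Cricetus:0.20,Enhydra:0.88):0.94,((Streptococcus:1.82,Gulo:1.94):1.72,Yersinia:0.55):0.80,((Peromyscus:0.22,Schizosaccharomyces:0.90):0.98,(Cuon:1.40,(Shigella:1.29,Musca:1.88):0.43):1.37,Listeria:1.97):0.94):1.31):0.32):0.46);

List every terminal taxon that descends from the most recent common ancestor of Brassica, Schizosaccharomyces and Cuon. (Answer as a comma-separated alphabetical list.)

Brassica, Cricetus, Cuon, Enhydra, Gulo, Hylobates, Klebsiella, Listeria, Martes, Microtus, Musca, Mustela, Peromyscus, Rana, Schizosaccharomyces, Shigella, Streptococcus, Yersinia

Tracing Brassica: it sits inside (Rana,Brassica).
Tracing Schizosaccharomyces: it sits inside (Peromyscus,Schizosaccharomyces).
Tracing Cuon: it sits inside (Cuon,(Shigella,Musca)).
The smallest clade enclosing all 3 is the whole tree (their MRCA is the root), so the answer is all 18 tips in alphabetical order.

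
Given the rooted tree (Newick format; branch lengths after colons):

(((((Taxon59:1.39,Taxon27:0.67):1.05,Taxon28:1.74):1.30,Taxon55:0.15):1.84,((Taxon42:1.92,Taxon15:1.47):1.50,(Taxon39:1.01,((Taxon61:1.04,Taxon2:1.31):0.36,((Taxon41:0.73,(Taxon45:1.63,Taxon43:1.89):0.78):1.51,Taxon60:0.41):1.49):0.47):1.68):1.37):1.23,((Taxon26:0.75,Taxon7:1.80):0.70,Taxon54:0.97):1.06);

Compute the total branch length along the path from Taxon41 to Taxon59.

12.83

The path runs Taxon41 → … → MRCA → … → Taxon59; the MRCA is the node subtending ((((Taxon59,Taxon27),Taxon28),Taxon55),((Taxon42,Taxon15),(Taxon39,((Taxon61,Taxon2),((Taxon41,(Taxon45,Taxon43)),Taxon60))))).
Branch lengths along that path: 0.73 + 1.51 + 1.49 + 0.47 + 1.68 + 1.37 + 1.84 + 1.30 + 1.05 + 1.39 = 12.83.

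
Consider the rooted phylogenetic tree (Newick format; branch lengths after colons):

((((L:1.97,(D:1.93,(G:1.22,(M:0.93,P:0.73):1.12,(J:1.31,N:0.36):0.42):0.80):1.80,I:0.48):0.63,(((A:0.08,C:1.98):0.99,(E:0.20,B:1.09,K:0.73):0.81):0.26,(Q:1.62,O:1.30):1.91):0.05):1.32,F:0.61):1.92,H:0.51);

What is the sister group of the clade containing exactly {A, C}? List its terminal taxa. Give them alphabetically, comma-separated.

B, E, K

The clade containing exactly {A, C} attaches to the tree at the node subtending ((A,C),(E,B,K)).
The other lineage descending from that same node — the sister group — is (E,B,K); its 3 tips in alphabetical order are the answer.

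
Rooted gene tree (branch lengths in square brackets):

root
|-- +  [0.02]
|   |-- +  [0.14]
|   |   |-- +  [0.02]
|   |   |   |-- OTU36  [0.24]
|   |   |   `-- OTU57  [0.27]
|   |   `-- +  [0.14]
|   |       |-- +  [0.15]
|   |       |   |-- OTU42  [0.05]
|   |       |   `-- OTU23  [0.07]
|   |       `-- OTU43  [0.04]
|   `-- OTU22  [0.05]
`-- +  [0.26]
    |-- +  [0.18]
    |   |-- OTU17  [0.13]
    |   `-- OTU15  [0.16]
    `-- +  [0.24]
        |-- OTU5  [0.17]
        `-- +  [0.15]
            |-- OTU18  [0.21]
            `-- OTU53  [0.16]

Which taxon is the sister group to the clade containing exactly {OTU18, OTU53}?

OTU5

The clade containing exactly {OTU18, OTU53} attaches to the tree at the node subtending (OTU5,(OTU18,OTU53)).
The other lineage descending from that same node — the sister group — is the single tip OTU5.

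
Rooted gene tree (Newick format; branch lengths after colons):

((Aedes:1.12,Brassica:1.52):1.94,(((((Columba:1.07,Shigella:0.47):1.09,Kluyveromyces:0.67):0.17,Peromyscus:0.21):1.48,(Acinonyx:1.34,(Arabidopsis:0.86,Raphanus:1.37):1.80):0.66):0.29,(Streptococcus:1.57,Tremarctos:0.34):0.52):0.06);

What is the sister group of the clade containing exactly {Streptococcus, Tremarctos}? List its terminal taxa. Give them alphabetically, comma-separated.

Acinonyx, Arabidopsis, Columba, Kluyveromyces, Peromyscus, Raphanus, Shigella

The clade containing exactly {Streptococcus, Tremarctos} attaches to the tree at the node subtending (((((Columba,Shigella),Kluyveromyces),Peromyscus),(Acinonyx,(Arabidopsis,Raphanus))),(Streptococcus,Tremarctos)).
The other lineage descending from that same node — the sister group — is ((((Columba,Shigella),Kluyveromyces),Peromyscus),(Acinonyx,(Arabidopsis,Raphanus))); its 7 tips in alphabetical order are the answer.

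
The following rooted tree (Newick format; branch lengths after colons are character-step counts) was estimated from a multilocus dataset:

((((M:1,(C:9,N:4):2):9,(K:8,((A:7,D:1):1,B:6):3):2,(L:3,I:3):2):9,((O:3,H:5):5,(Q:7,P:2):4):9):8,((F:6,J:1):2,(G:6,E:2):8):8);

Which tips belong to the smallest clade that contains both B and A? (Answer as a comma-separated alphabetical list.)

Tracing B: it sits inside ((A,D),B).
Tracing A: it sits inside (A,D).
The smallest clade enclosing both is ((A,D),B); the answer is its 3 terminal taxa in alphabetical order.

A, B, D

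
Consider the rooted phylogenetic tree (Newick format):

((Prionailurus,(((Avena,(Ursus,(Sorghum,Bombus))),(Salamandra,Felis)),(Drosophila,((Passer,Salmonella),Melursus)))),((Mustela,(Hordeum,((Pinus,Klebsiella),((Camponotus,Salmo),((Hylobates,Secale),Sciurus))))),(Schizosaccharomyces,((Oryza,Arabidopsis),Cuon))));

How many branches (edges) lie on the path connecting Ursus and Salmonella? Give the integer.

8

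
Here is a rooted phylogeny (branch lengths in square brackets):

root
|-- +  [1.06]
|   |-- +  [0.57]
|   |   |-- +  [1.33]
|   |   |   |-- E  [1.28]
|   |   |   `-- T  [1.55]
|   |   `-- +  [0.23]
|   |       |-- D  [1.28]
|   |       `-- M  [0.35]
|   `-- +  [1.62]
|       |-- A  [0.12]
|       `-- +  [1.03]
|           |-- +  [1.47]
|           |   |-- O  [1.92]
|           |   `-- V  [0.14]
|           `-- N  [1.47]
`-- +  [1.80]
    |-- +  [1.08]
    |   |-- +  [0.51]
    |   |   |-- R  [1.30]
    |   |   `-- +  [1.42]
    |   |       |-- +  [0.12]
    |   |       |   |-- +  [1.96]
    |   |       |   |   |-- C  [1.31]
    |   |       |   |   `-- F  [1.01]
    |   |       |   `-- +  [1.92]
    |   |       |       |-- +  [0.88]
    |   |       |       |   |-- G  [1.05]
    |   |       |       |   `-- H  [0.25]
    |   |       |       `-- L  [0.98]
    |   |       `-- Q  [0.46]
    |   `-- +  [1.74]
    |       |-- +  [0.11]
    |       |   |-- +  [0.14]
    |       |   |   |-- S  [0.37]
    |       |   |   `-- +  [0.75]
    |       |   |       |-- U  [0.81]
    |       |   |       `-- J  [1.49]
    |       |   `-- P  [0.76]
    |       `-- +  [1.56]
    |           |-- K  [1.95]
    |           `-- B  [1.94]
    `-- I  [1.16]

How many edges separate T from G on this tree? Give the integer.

The MRCA of T and G is the root of the tree.
From T up to that node: 4 branches. From G up to the same node: 8 branches. Total: 4 + 8 = 12.

12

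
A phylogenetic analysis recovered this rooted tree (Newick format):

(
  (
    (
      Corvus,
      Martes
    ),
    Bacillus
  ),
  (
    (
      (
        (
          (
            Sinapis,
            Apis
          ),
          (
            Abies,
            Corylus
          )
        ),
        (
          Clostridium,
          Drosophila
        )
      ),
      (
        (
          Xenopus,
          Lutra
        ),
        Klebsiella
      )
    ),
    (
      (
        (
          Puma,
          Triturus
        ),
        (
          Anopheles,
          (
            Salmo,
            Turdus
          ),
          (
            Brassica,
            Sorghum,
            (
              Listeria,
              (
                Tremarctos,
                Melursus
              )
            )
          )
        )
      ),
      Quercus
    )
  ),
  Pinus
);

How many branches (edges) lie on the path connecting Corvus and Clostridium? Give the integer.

8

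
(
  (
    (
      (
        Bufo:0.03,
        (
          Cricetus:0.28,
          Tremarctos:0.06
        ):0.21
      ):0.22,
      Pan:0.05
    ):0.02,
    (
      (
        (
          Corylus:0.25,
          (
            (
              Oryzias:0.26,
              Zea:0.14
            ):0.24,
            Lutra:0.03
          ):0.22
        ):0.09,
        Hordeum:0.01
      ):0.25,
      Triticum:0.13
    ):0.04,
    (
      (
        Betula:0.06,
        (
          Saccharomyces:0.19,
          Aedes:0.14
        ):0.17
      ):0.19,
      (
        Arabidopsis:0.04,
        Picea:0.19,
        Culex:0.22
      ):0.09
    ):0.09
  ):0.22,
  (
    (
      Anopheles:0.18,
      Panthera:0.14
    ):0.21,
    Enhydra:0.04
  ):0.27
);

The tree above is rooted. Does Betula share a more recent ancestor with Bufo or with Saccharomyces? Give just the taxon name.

Saccharomyces

The MRCA of Betula and Saccharomyces subtends (Betula,(Saccharomyces,Aedes)) (3 taxa).
The MRCA of Betula and Bufo subtends (((Bufo,(Cricetus,Tremarctos)),Pan),(((Corylus,((Oryzias,Zea),Lutra)),Hordeum),Triticum),((Betula,(Saccharomyces,Aedes)),(Arabidopsis,Picea,Culex))) (16 taxa).
The first is nested inside the second, so Betula shares a more recent common ancestor with Saccharomyces.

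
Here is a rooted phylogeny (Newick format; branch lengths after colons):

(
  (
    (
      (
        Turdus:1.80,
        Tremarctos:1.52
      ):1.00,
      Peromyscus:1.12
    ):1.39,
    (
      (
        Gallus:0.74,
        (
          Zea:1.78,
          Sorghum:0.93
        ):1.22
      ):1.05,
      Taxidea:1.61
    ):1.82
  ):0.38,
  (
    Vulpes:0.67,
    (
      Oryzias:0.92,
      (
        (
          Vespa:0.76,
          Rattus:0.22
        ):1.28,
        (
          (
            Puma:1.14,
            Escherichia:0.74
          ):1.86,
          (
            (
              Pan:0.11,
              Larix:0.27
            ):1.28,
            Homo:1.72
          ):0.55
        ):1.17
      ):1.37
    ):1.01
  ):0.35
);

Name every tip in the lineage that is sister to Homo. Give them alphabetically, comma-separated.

Larix, Pan

Homo attaches to the tree at the node subtending ((Pan,Larix),Homo).
The other lineage descending from that same node — the sister group — is (Pan,Larix); its 2 tips in alphabetical order are the answer.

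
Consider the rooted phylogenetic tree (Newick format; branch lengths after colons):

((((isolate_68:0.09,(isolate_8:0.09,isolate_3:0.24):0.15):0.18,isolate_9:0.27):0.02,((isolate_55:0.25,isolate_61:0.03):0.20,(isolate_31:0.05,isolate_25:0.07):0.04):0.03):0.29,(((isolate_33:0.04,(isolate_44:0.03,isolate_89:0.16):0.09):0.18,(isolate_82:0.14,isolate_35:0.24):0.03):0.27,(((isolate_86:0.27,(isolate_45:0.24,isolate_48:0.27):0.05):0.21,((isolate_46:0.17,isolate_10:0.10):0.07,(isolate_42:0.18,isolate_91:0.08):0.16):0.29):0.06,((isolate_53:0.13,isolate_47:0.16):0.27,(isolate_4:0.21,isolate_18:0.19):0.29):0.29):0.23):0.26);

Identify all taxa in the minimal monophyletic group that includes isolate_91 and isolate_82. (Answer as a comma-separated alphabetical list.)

Tracing isolate_91: it sits inside (isolate_42,isolate_91).
Tracing isolate_82: it sits inside (isolate_82,isolate_35).
The smallest clade enclosing both is (((isolate_33,(isolate_44,isolate_89)),(isolate_82,isolate_35)),(((isolate_86,(isolate_45,isolate_48)),((isolate_46,isolate_10),(isolate_42,isolate_91))),((isolate_53,isolate_47),(isolate_4,isolate_18)))); the answer is its 16 terminal taxa in alphabetical order.

isolate_10, isolate_18, isolate_33, isolate_35, isolate_4, isolate_42, isolate_44, isolate_45, isolate_46, isolate_47, isolate_48, isolate_53, isolate_82, isolate_86, isolate_89, isolate_91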